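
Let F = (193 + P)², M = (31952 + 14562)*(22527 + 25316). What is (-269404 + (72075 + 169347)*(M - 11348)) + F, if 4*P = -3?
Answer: 8596005883810305/16 ≈ 5.3725e+14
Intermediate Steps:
P = -¾ (P = (¼)*(-3) = -¾ ≈ -0.75000)
M = 2225369302 (M = 46514*47843 = 2225369302)
F = 591361/16 (F = (193 - ¾)² = (769/4)² = 591361/16 ≈ 36960.)
(-269404 + (72075 + 169347)*(M - 11348)) + F = (-269404 + (72075 + 169347)*(2225369302 - 11348)) + 591361/16 = (-269404 + 241422*2225357954) + 591361/16 = (-269404 + 537250367970588) + 591361/16 = 537250367701184 + 591361/16 = 8596005883810305/16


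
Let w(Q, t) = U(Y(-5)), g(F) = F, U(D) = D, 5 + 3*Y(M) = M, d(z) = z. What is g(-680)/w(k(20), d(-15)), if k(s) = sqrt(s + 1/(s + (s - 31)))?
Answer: 204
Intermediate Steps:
Y(M) = -5/3 + M/3
k(s) = sqrt(s + 1/(-31 + 2*s)) (k(s) = sqrt(s + 1/(s + (-31 + s))) = sqrt(s + 1/(-31 + 2*s)))
w(Q, t) = -10/3 (w(Q, t) = -5/3 + (1/3)*(-5) = -5/3 - 5/3 = -10/3)
g(-680)/w(k(20), d(-15)) = -680/(-10/3) = -680*(-3/10) = 204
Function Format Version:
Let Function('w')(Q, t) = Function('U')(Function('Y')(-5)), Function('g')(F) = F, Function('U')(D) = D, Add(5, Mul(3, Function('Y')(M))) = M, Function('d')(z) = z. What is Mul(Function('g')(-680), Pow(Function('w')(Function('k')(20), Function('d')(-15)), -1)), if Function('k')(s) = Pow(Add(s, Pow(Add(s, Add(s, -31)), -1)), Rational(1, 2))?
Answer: 204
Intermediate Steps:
Function('Y')(M) = Add(Rational(-5, 3), Mul(Rational(1, 3), M))
Function('k')(s) = Pow(Add(s, Pow(Add(-31, Mul(2, s)), -1)), Rational(1, 2)) (Function('k')(s) = Pow(Add(s, Pow(Add(s, Add(-31, s)), -1)), Rational(1, 2)) = Pow(Add(s, Pow(Add(-31, Mul(2, s)), -1)), Rational(1, 2)))
Function('w')(Q, t) = Rational(-10, 3) (Function('w')(Q, t) = Add(Rational(-5, 3), Mul(Rational(1, 3), -5)) = Add(Rational(-5, 3), Rational(-5, 3)) = Rational(-10, 3))
Mul(Function('g')(-680), Pow(Function('w')(Function('k')(20), Function('d')(-15)), -1)) = Mul(-680, Pow(Rational(-10, 3), -1)) = Mul(-680, Rational(-3, 10)) = 204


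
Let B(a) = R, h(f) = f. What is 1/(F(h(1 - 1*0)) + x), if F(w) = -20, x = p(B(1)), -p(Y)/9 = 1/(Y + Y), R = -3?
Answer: -2/37 ≈ -0.054054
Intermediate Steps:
B(a) = -3
p(Y) = -9/(2*Y) (p(Y) = -9/(Y + Y) = -9*1/(2*Y) = -9/(2*Y))
x = 3/2 (x = -9/2/(-3) = -9/2*(-⅓) = 3/2 ≈ 1.5000)
1/(F(h(1 - 1*0)) + x) = 1/(-20 + 3/2) = 1/(-37/2) = -2/37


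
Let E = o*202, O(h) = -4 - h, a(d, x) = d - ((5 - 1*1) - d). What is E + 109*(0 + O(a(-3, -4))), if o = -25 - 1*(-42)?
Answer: 4088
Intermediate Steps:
a(d, x) = -4 + 2*d (a(d, x) = d - ((5 - 1) - d) = d - (4 - d) = d + (-4 + d) = -4 + 2*d)
o = 17 (o = -25 + 42 = 17)
E = 3434 (E = 17*202 = 3434)
E + 109*(0 + O(a(-3, -4))) = 3434 + 109*(0 + (-4 - (-4 + 2*(-3)))) = 3434 + 109*(0 + (-4 - (-4 - 6))) = 3434 + 109*(0 + (-4 - 1*(-10))) = 3434 + 109*(0 + (-4 + 10)) = 3434 + 109*(0 + 6) = 3434 + 109*6 = 3434 + 654 = 4088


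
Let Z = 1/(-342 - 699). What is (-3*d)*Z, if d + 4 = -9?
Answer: -13/347 ≈ -0.037464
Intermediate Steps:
d = -13 (d = -4 - 9 = -13)
Z = -1/1041 (Z = 1/(-1041) = -1/1041 ≈ -0.00096061)
(-3*d)*Z = -3*(-13)*(-1/1041) = 39*(-1/1041) = -13/347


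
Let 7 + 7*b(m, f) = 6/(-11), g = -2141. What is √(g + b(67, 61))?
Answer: 2*I*√3175095/77 ≈ 46.283*I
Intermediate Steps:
b(m, f) = -83/77 (b(m, f) = -1 + (6/(-11))/7 = -1 + (6*(-1/11))/7 = -1 + (⅐)*(-6/11) = -1 - 6/77 = -83/77)
√(g + b(67, 61)) = √(-2141 - 83/77) = √(-164940/77) = 2*I*√3175095/77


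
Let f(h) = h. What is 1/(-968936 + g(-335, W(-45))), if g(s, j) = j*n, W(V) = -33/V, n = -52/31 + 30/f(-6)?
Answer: -155/150185839 ≈ -1.0321e-6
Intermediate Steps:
n = -207/31 (n = -52/31 + 30/(-6) = -52*1/31 + 30*(-1/6) = -52/31 - 5 = -207/31 ≈ -6.6774)
g(s, j) = -207*j/31 (g(s, j) = j*(-207/31) = -207*j/31)
1/(-968936 + g(-335, W(-45))) = 1/(-968936 - (-6831)/(31*(-45))) = 1/(-968936 - (-6831)*(-1)/(31*45)) = 1/(-968936 - 207/31*11/15) = 1/(-968936 - 759/155) = 1/(-150185839/155) = -155/150185839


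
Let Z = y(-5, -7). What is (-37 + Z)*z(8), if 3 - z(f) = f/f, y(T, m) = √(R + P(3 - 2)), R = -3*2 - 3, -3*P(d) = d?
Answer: -74 + 4*I*√21/3 ≈ -74.0 + 6.1101*I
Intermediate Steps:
P(d) = -d/3
R = -9 (R = -6 - 3 = -9)
y(T, m) = 2*I*√21/3 (y(T, m) = √(-9 - (3 - 2)/3) = √(-9 - ⅓*1) = √(-9 - ⅓) = √(-28/3) = 2*I*√21/3)
Z = 2*I*√21/3 ≈ 3.055*I
z(f) = 2 (z(f) = 3 - f/f = 3 - 1*1 = 3 - 1 = 2)
(-37 + Z)*z(8) = (-37 + 2*I*√21/3)*2 = -74 + 4*I*√21/3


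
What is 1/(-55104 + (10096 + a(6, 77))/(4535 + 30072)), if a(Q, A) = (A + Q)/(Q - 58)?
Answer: -1799564/99162649747 ≈ -1.8148e-5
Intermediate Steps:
a(Q, A) = (A + Q)/(-58 + Q)
1/(-55104 + (10096 + a(6, 77))/(4535 + 30072)) = 1/(-55104 + (10096 + (77 + 6)/(-58 + 6))/(4535 + 30072)) = 1/(-55104 + (10096 + 83/(-52))/34607) = 1/(-55104 + (10096 - 1/52*83)*(1/34607)) = 1/(-55104 + (10096 - 83/52)*(1/34607)) = 1/(-55104 + (524909/52)*(1/34607)) = 1/(-55104 + 524909/1799564) = 1/(-99162649747/1799564) = -1799564/99162649747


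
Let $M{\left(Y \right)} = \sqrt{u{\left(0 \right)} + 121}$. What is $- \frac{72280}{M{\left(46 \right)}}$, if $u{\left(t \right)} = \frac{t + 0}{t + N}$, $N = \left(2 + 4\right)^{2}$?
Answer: $- \frac{72280}{11} \approx -6570.9$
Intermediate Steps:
$N = 36$ ($N = 6^{2} = 36$)
$u{\left(t \right)} = \frac{t}{36 + t}$ ($u{\left(t \right)} = \frac{t + 0}{t + 36} = \frac{t}{36 + t}$)
$M{\left(Y \right)} = 11$ ($M{\left(Y \right)} = \sqrt{\frac{0}{36 + 0} + 121} = \sqrt{\frac{0}{36} + 121} = \sqrt{0 \cdot \frac{1}{36} + 121} = \sqrt{0 + 121} = \sqrt{121} = 11$)
$- \frac{72280}{M{\left(46 \right)}} = - \frac{72280}{11}$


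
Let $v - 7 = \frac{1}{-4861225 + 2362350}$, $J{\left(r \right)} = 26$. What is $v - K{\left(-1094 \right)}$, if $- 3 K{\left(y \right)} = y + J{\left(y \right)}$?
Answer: $- \frac{872107376}{2498875} \approx -349.0$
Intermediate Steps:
$v = \frac{17492124}{2498875}$ ($v = 7 + \frac{1}{-4861225 + 2362350} = 7 + \frac{1}{-2498875} = 7 - \frac{1}{2498875} = \frac{17492124}{2498875} \approx 7.0$)
$K{\left(y \right)} = - \frac{26}{3} - \frac{y}{3}$ ($K{\left(y \right)} = - \frac{y + 26}{3} = - \frac{26 + y}{3} = - \frac{26}{3} - \frac{y}{3}$)
$v - K{\left(-1094 \right)} = \frac{17492124}{2498875} - \left(- \frac{26}{3} - - \frac{1094}{3}\right) = \frac{17492124}{2498875} - \left(- \frac{26}{3} + \frac{1094}{3}\right) = \frac{17492124}{2498875} - 356 = - \frac{872107376}{2498875}$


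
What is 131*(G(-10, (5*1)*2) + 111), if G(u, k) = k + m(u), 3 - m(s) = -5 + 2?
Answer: 16637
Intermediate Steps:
m(s) = 6 (m(s) = 3 - (-5 + 2) = 3 - 1*(-3) = 3 + 3 = 6)
G(u, k) = 6 + k (G(u, k) = k + 6 = 6 + k)
131*(G(-10, (5*1)*2) + 111) = 131*((6 + (5*1)*2) + 111) = 131*((6 + 5*2) + 111) = 131*((6 + 10) + 111) = 131*(16 + 111) = 131*127 = 16637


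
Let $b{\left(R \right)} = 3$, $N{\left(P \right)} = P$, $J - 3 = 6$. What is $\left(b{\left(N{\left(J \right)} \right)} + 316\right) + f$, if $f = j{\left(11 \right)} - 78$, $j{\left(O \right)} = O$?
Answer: $252$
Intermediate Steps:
$J = 9$ ($J = 3 + 6 = 9$)
$f = -67$ ($f = 11 - 78 = -67$)
$\left(b{\left(N{\left(J \right)} \right)} + 316\right) + f = \left(3 + 316\right) - 67 = 319 - 67 = 252$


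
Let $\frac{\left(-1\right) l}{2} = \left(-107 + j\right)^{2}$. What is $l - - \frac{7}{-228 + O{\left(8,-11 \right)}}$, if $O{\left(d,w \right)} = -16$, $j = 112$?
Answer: $- \frac{12207}{244} \approx -50.029$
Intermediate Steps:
$l = -50$ ($l = - 2 \left(-107 + 112\right)^{2} = - 2 \cdot 5^{2} = \left(-2\right) 25 = -50$)
$l - - \frac{7}{-228 + O{\left(8,-11 \right)}} = -50 - - \frac{7}{-228 - 16} = -50 - - \frac{7}{-244} = -50 - \left(-7\right) \left(- \frac{1}{244}\right) = -50 - \frac{7}{244} = - \frac{12207}{244}$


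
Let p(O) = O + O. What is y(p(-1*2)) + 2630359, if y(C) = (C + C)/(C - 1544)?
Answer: 1017948935/387 ≈ 2.6304e+6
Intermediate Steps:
p(O) = 2*O
y(C) = 2*C/(-1544 + C) (y(C) = (2*C)/(-1544 + C) = 2*C/(-1544 + C))
y(p(-1*2)) + 2630359 = 2*(2*(-1*2))/(-1544 + 2*(-1*2)) + 2630359 = 2*(2*(-2))/(-1544 + 2*(-2)) + 2630359 = 2*(-4)/(-1544 - 4) + 2630359 = 2*(-4)/(-1548) + 2630359 = 2*(-4)*(-1/1548) + 2630359 = 2/387 + 2630359 = 1017948935/387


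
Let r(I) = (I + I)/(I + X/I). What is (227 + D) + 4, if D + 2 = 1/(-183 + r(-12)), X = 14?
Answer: 3277598/14313 ≈ 228.99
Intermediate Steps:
r(I) = 2*I/(I + 14/I) (r(I) = (I + I)/(I + 14/I) = (2*I)/(I + 14/I) = 2*I/(I + 14/I))
D = -28705/14313 (D = -2 + 1/(-183 + 2*(-12)²/(14 + (-12)²)) = -2 + 1/(-183 + 2*144/(14 + 144)) = -2 + 1/(-183 + 2*144/158) = -2 + 1/(-183 + 2*144*(1/158)) = -2 + 1/(-183 + 144/79) = -2 + 1/(-14313/79) = -2 - 79/14313 = -28705/14313 ≈ -2.0055)
(227 + D) + 4 = (227 - 28705/14313) + 4 = 3220346/14313 + 4 = 3277598/14313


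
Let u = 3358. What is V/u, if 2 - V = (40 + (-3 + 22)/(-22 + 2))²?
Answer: -609161/1343200 ≈ -0.45351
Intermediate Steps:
V = -609161/400 (V = 2 - (40 + (-3 + 22)/(-22 + 2))² = 2 - (40 + 19/(-20))² = 2 - (40 + 19*(-1/20))² = 2 - (40 - 19/20)² = 2 - (781/20)² = 2 - 1*609961/400 = 2 - 609961/400 = -609161/400 ≈ -1522.9)
V/u = -609161/400/3358 = -609161/400*1/3358 = -609161/1343200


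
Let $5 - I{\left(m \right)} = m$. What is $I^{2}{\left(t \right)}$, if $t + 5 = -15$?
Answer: $625$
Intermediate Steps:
$t = -20$ ($t = -5 - 15 = -20$)
$I{\left(m \right)} = 5 - m$
$I^{2}{\left(t \right)} = \left(5 - -20\right)^{2} = \left(5 + 20\right)^{2} = 25^{2} = 625$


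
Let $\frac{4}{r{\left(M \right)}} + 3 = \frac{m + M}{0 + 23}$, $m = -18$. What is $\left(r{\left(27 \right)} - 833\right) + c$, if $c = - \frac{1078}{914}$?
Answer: $- \frac{5728811}{6855} \approx -835.71$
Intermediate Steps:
$r{\left(M \right)} = \frac{4}{- \frac{87}{23} + \frac{M}{23}}$ ($r{\left(M \right)} = \frac{4}{-3 + \frac{-18 + M}{0 + 23}} = \frac{4}{-3 + \frac{-18 + M}{23}} = \frac{4}{-3 + \left(-18 + M\right) \frac{1}{23}} = \frac{4}{-3 + \left(- \frac{18}{23} + \frac{M}{23}\right)} = \frac{4}{- \frac{87}{23} + \frac{M}{23}}$)
$c = - \frac{539}{457}$ ($c = \left(-1078\right) \frac{1}{914} = - \frac{539}{457} \approx -1.1794$)
$\left(r{\left(27 \right)} - 833\right) + c = \left(\frac{92}{-87 + 27} - 833\right) - \frac{539}{457} = \left(\frac{92}{-60} - 833\right) - \frac{539}{457} = \left(92 \left(- \frac{1}{60}\right) - 833\right) - \frac{539}{457} = \left(- \frac{23}{15} - 833\right) - \frac{539}{457} = - \frac{12518}{15} - \frac{539}{457} = - \frac{5728811}{6855}$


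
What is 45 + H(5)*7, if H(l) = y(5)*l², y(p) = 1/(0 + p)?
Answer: 80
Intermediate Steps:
y(p) = 1/p
H(l) = l²/5
45 + H(5)*7 = 45 + ((⅕)*5²)*7 = 45 + ((⅕)*25)*7 = 45 + 5*7 = 45 + 35 = 80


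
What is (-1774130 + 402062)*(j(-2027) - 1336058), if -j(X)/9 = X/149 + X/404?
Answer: 27583800892629813/15049 ≈ 1.8329e+12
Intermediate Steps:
j(X) = -4977*X/60196 (j(X) = -9*(X/149 + X/404) = -4977*X/60196)
(-1774130 + 402062)*(j(-2027) - 1336058) = (-1774130 + 402062)*(-4977/60196*(-2027) - 1336058) = -1372068*(10088379/60196 - 1336058) = -1372068*(-80415258989/60196) = 27583800892629813/15049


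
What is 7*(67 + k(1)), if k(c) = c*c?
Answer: 476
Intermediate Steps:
k(c) = c²
7*(67 + k(1)) = 7*(67 + 1²) = 7*(67 + 1) = 7*68 = 476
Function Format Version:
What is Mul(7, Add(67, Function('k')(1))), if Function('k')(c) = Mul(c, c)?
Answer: 476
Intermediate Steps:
Function('k')(c) = Pow(c, 2)
Mul(7, Add(67, Function('k')(1))) = Mul(7, Add(67, Pow(1, 2))) = Mul(7, Add(67, 1)) = Mul(7, 68) = 476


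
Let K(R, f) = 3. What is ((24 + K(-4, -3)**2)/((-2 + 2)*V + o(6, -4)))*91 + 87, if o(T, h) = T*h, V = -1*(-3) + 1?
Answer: -305/8 ≈ -38.125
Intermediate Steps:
V = 4 (V = 3 + 1 = 4)
((24 + K(-4, -3)**2)/((-2 + 2)*V + o(6, -4)))*91 + 87 = ((24 + 3**2)/((-2 + 2)*4 + 6*(-4)))*91 + 87 = ((24 + 9)/(0*4 - 24))*91 + 87 = (33/(0 - 24))*91 + 87 = (33/(-24))*91 + 87 = (33*(-1/24))*91 + 87 = -11/8*91 + 87 = -1001/8 + 87 = -305/8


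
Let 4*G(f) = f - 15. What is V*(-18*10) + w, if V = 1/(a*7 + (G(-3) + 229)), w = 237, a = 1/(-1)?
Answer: 6849/29 ≈ 236.17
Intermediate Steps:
G(f) = -15/4 + f/4 (G(f) = (f - 15)/4 = (-15 + f)/4 = -15/4 + f/4)
a = -1
V = 2/435 (V = 1/(-1*7 + ((-15/4 + (¼)*(-3)) + 229)) = 1/(-7 + ((-15/4 - ¾) + 229)) = 1/(-7 + (-9/2 + 229)) = 1/(-7 + 449/2) = 1/(435/2) = 2/435 ≈ 0.0045977)
V*(-18*10) + w = 2*(-18*10)/435 + 237 = (2/435)*(-180) + 237 = -24/29 + 237 = 6849/29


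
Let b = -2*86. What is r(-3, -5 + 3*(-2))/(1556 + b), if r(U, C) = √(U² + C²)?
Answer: √130/1384 ≈ 0.0082383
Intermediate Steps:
r(U, C) = √(C² + U²)
b = -172
r(-3, -5 + 3*(-2))/(1556 + b) = √((-5 + 3*(-2))² + (-3)²)/(1556 - 172) = √((-5 - 6)² + 9)/1384 = √((-11)² + 9)/1384 = √(121 + 9)/1384 = √130/1384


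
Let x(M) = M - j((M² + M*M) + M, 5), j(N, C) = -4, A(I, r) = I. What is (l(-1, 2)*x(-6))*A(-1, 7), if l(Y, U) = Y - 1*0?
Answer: -2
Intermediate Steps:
l(Y, U) = Y (l(Y, U) = Y + 0 = Y)
x(M) = 4 + M (x(M) = M - 1*(-4) = M + 4 = 4 + M)
(l(-1, 2)*x(-6))*A(-1, 7) = -(4 - 6)*(-1) = -1*(-2)*(-1) = 2*(-1) = -2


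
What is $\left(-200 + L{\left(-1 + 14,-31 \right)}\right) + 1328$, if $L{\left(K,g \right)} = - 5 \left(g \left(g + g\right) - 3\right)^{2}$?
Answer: $-18411677$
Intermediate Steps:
$L{\left(K,g \right)} = - 5 \left(-3 + 2 g^{2}\right)^{2}$ ($L{\left(K,g \right)} = - 5 \left(g 2 g - 3\right)^{2} = - 5 \left(2 g^{2} - 3\right)^{2} = - 5 \left(-3 + 2 g^{2}\right)^{2}$)
$\left(-200 + L{\left(-1 + 14,-31 \right)}\right) + 1328 = \left(-200 - 5 \left(-3 + 2 \left(-31\right)^{2}\right)^{2}\right) + 1328 = \left(-200 - 5 \left(-3 + 2 \cdot 961\right)^{2}\right) + 1328 = \left(-200 - 5 \left(-3 + 1922\right)^{2}\right) + 1328 = \left(-200 - 5 \cdot 1919^{2}\right) + 1328 = \left(-200 - 18412805\right) + 1328 = -18413005 + 1328 = -18411677$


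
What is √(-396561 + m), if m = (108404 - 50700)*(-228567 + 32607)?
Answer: 3*I*√1256452489 ≈ 1.0634e+5*I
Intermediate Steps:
m = -11307675840 (m = 57704*(-195960) = -11307675840)
√(-396561 + m) = √(-396561 - 11307675840) = √(-11308072401) = 3*I*√1256452489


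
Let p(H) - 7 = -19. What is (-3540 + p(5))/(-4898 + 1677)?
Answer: 3552/3221 ≈ 1.1028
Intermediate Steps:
p(H) = -12 (p(H) = 7 - 19 = -12)
(-3540 + p(5))/(-4898 + 1677) = (-3540 - 12)/(-4898 + 1677) = -3552/(-3221) = -3552*(-1/3221) = 3552/3221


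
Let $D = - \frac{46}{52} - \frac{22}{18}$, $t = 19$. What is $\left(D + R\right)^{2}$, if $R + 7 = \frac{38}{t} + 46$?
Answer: $\frac{82828201}{54756} \approx 1512.7$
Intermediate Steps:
$D = - \frac{493}{234}$ ($D = \left(-46\right) \frac{1}{52} - \frac{11}{9} = - \frac{23}{26} - \frac{11}{9} = - \frac{493}{234} \approx -2.1068$)
$R = 41$ ($R = -7 + \left(\frac{38}{19} + 46\right) = -7 + \left(38 \cdot \frac{1}{19} + 46\right) = -7 + \left(2 + 46\right) = -7 + 48 = 41$)
$\left(D + R\right)^{2} = \left(- \frac{493}{234} + 41\right)^{2} = \left(\frac{9101}{234}\right)^{2} = \frac{82828201}{54756}$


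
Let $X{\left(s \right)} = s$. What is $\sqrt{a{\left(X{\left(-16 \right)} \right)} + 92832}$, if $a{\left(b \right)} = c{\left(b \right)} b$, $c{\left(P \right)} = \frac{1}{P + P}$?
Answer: $\frac{\sqrt{371330}}{2} \approx 304.68$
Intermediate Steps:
$c{\left(P \right)} = \frac{1}{2 P}$
$a{\left(b \right)} = \frac{1}{2}$ ($a{\left(b \right)} = \frac{1}{2 b} b = \frac{1}{2}$)
$\sqrt{a{\left(X{\left(-16 \right)} \right)} + 92832} = \sqrt{\frac{1}{2} + 92832} = \sqrt{\frac{185665}{2}} = \frac{\sqrt{371330}}{2}$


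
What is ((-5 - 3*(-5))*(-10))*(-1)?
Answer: 100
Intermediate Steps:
((-5 - 3*(-5))*(-10))*(-1) = ((-5 + 15)*(-10))*(-1) = (10*(-10))*(-1) = -100*(-1) = 100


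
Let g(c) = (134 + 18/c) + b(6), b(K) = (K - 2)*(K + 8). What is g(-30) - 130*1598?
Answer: -1037753/5 ≈ -2.0755e+5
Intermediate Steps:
b(K) = (-2 + K)*(8 + K)
g(c) = 190 + 18/c (g(c) = (134 + 18/c) + (-16 + 6² + 6*6) = (134 + 18/c) + (-16 + 36 + 36) = (134 + 18/c) + 56 = 190 + 18/c)
g(-30) - 130*1598 = (190 + 18/(-30)) - 130*1598 = (190 + 18*(-1/30)) - 1*207740 = (190 - ⅗) - 207740 = 947/5 - 207740 = -1037753/5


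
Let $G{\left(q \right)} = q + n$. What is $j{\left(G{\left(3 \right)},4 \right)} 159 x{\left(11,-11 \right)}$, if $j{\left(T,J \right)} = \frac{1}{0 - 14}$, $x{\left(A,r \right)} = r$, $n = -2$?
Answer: $\frac{1749}{14} \approx 124.93$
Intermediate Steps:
$G{\left(q \right)} = -2 + q$ ($G{\left(q \right)} = q - 2 = -2 + q$)
$j{\left(T,J \right)} = - \frac{1}{14}$ ($j{\left(T,J \right)} = \frac{1}{-14} = - \frac{1}{14}$)
$j{\left(G{\left(3 \right)},4 \right)} 159 x{\left(11,-11 \right)} = \left(- \frac{1}{14}\right) 159 \left(-11\right) = \left(- \frac{159}{14}\right) \left(-11\right) = \frac{1749}{14}$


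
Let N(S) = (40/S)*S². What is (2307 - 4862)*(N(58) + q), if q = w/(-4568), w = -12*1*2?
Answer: -3384667265/571 ≈ -5.9276e+6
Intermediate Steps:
w = -24 (w = -12*2 = -24)
q = 3/571 (q = -24/(-4568) = -24*(-1/4568) = 3/571 ≈ 0.0052539)
N(S) = 40*S
(2307 - 4862)*(N(58) + q) = (2307 - 4862)*(40*58 + 3/571) = -2555*(2320 + 3/571) = -2555*1324723/571 = -3384667265/571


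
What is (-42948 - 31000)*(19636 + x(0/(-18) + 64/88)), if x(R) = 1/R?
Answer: -2904289213/2 ≈ -1.4521e+9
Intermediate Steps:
(-42948 - 31000)*(19636 + x(0/(-18) + 64/88)) = (-42948 - 31000)*(19636 + 1/(0/(-18) + 64/88)) = -73948*(19636 + 1/(0*(-1/18) + 64*(1/88))) = -73948*(19636 + 1/(0 + 8/11)) = -73948*(19636 + 1/(8/11)) = -73948*(19636 + 11/8) = -73948*157099/8 = -2904289213/2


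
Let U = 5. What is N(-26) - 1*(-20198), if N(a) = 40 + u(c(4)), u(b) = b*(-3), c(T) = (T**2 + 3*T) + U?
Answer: 20139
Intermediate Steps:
c(T) = 5 + T**2 + 3*T (c(T) = (T**2 + 3*T) + 5 = 5 + T**2 + 3*T)
u(b) = -3*b
N(a) = -59 (N(a) = 40 - 3*(5 + 4**2 + 3*4) = 40 - 3*(5 + 16 + 12) = 40 - 3*33 = 40 - 99 = -59)
N(-26) - 1*(-20198) = -59 - 1*(-20198) = -59 + 20198 = 20139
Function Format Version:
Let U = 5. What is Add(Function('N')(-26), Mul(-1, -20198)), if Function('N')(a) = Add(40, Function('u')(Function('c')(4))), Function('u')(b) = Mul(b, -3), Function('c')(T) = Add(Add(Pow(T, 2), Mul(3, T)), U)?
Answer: 20139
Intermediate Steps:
Function('c')(T) = Add(5, Pow(T, 2), Mul(3, T)) (Function('c')(T) = Add(Add(Pow(T, 2), Mul(3, T)), 5) = Add(5, Pow(T, 2), Mul(3, T)))
Function('u')(b) = Mul(-3, b)
Function('N')(a) = -59 (Function('N')(a) = Add(40, Mul(-3, Add(5, Pow(4, 2), Mul(3, 4)))) = Add(40, Mul(-3, Add(5, 16, 12))) = Add(40, Mul(-3, 33)) = Add(40, -99) = -59)
Add(Function('N')(-26), Mul(-1, -20198)) = Add(-59, Mul(-1, -20198)) = Add(-59, 20198) = 20139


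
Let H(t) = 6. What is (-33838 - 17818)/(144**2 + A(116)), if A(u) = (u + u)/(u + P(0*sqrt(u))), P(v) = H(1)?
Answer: -787754/316253 ≈ -2.4909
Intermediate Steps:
P(v) = 6
A(u) = 2*u/(6 + u) (A(u) = (u + u)/(u + 6) = (2*u)/(6 + u) = 2*u/(6 + u))
(-33838 - 17818)/(144**2 + A(116)) = (-33838 - 17818)/(144**2 + 2*116/(6 + 116)) = -51656/(20736 + 2*116/122) = -51656/(20736 + 2*116*(1/122)) = -51656/(20736 + 116/61) = -51656/1265012/61 = -51656*61/1265012 = -787754/316253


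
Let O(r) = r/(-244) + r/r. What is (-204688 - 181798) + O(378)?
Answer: -47151359/122 ≈ -3.8649e+5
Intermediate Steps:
O(r) = 1 - r/244 (O(r) = r*(-1/244) + 1 = -r/244 + 1 = 1 - r/244)
(-204688 - 181798) + O(378) = (-204688 - 181798) + (1 - 1/244*378) = -386486 + (1 - 189/122) = -386486 - 67/122 = -47151359/122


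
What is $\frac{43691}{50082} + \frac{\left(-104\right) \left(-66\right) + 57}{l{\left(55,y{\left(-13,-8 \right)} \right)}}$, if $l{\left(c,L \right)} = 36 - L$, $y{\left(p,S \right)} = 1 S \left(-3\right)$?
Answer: $\frac{57856969}{100164} \approx 577.62$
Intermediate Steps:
$y{\left(p,S \right)} = - 3 S$ ($y{\left(p,S \right)} = S \left(-3\right) = - 3 S$)
$\frac{43691}{50082} + \frac{\left(-104\right) \left(-66\right) + 57}{l{\left(55,y{\left(-13,-8 \right)} \right)}} = \frac{43691}{50082} + \frac{\left(-104\right) \left(-66\right) + 57}{36 - \left(-3\right) \left(-8\right)} = 43691 \cdot \frac{1}{50082} + \frac{6864 + 57}{36 - 24} = \frac{43691}{50082} + \frac{6921}{36 - 24} = \frac{43691}{50082} + \frac{6921}{12} = \frac{43691}{50082} + 6921 \cdot \frac{1}{12} = \frac{43691}{50082} + \frac{2307}{4} = \frac{57856969}{100164}$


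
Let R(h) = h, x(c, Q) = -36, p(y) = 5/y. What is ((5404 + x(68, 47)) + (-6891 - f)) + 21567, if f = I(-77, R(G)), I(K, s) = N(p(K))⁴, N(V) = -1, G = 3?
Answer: 20043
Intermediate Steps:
I(K, s) = 1 (I(K, s) = (-1)⁴ = 1)
f = 1
((5404 + x(68, 47)) + (-6891 - f)) + 21567 = ((5404 - 36) + (-6891 - 1*1)) + 21567 = (5368 + (-6891 - 1)) + 21567 = (5368 - 6892) + 21567 = -1524 + 21567 = 20043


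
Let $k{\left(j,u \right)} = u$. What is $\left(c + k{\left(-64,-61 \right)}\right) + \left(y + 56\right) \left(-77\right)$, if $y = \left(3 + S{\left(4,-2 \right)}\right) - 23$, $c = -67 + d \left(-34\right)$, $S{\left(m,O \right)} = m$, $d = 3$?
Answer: $-3310$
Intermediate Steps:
$c = -169$ ($c = -67 + 3 \left(-34\right) = -67 - 102 = -169$)
$y = -16$ ($y = \left(3 + 4\right) - 23 = 7 - 23 = -16$)
$\left(c + k{\left(-64,-61 \right)}\right) + \left(y + 56\right) \left(-77\right) = \left(-169 - 61\right) + \left(-16 + 56\right) \left(-77\right) = -230 + 40 \left(-77\right) = -230 - 3080 = -3310$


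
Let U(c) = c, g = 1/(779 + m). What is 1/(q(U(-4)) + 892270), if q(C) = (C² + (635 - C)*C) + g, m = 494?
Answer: 1273/1132626291 ≈ 1.1239e-6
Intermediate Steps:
g = 1/1273 (g = 1/(779 + 494) = 1/1273 ≈ 0.00078555)
q(C) = 1/1273 + C² + C*(635 - C) (q(C) = (C² + (635 - C)*C) + 1/1273 = (C² + C*(635 - C)) + 1/1273 = 1/1273 + C² + C*(635 - C))
1/(q(U(-4)) + 892270) = 1/((1/1273 + 635*(-4)) + 892270) = 1/((1/1273 - 2540) + 892270) = 1/(-3233419/1273 + 892270) = 1/(1132626291/1273) = 1273/1132626291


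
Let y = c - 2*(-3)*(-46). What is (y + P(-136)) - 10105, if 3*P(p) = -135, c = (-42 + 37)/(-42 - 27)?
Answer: -719389/69 ≈ -10426.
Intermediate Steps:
c = 5/69 (c = -5/(-69) = -5*(-1/69) = 5/69 ≈ 0.072464)
P(p) = -45 (P(p) = (1/3)*(-135) = -45)
y = -19039/69 (y = 5/69 - 2*(-3)*(-46) = 5/69 + 6*(-46) = 5/69 - 276 = -19039/69 ≈ -275.93)
(y + P(-136)) - 10105 = (-19039/69 - 45) - 10105 = -22144/69 - 10105 = -719389/69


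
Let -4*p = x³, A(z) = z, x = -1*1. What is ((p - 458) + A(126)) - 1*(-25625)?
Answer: 101173/4 ≈ 25293.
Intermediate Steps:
x = -1
p = ¼ (p = -¼*(-1)³ = -¼*(-1) = ¼ ≈ 0.25000)
((p - 458) + A(126)) - 1*(-25625) = ((¼ - 458) + 126) - 1*(-25625) = (-1831/4 + 126) + 25625 = -1327/4 + 25625 = 101173/4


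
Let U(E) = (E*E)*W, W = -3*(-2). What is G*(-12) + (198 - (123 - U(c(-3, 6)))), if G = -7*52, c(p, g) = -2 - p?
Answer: 4449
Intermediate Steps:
W = 6
U(E) = 6*E² (U(E) = (E*E)*6 = E²*6 = 6*E²)
G = -364
G*(-12) + (198 - (123 - U(c(-3, 6)))) = -364*(-12) + (198 - (123 - 6*(-2 - 1*(-3))²)) = 4368 + (198 - (123 - 6*(-2 + 3)²)) = 4368 + (198 - (123 - 6*1²)) = 4368 + (198 - (123 - 6)) = 4368 + (198 - 1*117) = 4368 + (198 - 117) = 4368 + 81 = 4449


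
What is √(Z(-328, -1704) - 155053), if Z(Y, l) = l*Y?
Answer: √403859 ≈ 635.50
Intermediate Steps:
Z(Y, l) = Y*l
√(Z(-328, -1704) - 155053) = √(-328*(-1704) - 155053) = √(558912 - 155053) = √403859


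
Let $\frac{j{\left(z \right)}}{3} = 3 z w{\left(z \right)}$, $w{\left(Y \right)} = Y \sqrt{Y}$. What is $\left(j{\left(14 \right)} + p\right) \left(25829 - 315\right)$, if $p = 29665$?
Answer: $756872810 + 45006696 \sqrt{14} \approx 9.2527 \cdot 10^{8}$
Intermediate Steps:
$w{\left(Y \right)} = Y^{\frac{3}{2}}$
$j{\left(z \right)} = 9 z^{\frac{5}{2}}$ ($j{\left(z \right)} = 3 \cdot 3 z z^{\frac{3}{2}} = 3 \cdot 3 z^{\frac{5}{2}} = 9 z^{\frac{5}{2}}$)
$\left(j{\left(14 \right)} + p\right) \left(25829 - 315\right) = \left(9 \cdot 14^{\frac{5}{2}} + 29665\right) \left(25829 - 315\right) = \left(9 \cdot 196 \sqrt{14} + 29665\right) 25514 = \left(1764 \sqrt{14} + 29665\right) 25514 = \left(29665 + 1764 \sqrt{14}\right) 25514 = 756872810 + 45006696 \sqrt{14}$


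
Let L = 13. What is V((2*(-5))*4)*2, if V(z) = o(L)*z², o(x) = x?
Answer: 41600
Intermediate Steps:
V(z) = 13*z²
V((2*(-5))*4)*2 = (13*((2*(-5))*4)²)*2 = (13*(-10*4)²)*2 = (13*(-40)²)*2 = (13*1600)*2 = 20800*2 = 41600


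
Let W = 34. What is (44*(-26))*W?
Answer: -38896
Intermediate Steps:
(44*(-26))*W = (44*(-26))*34 = -1144*34 = -38896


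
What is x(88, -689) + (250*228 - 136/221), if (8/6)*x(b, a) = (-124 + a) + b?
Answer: 2935693/52 ≈ 56456.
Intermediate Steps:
x(b, a) = -93 + 3*a/4 + 3*b/4 (x(b, a) = 3*((-124 + a) + b)/4 = 3*(-124 + a + b)/4 = -93 + 3*a/4 + 3*b/4)
x(88, -689) + (250*228 - 136/221) = (-93 + (¾)*(-689) + (¾)*88) + (250*228 - 136/221) = (-93 - 2067/4 + 66) + (57000 - 136*1/221) = -2175/4 + (57000 - 8/13) = -2175/4 + 740992/13 = 2935693/52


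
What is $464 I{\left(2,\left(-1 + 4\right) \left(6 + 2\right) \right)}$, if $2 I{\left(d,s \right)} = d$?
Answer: $464$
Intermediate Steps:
$I{\left(d,s \right)} = \frac{d}{2}$
$464 I{\left(2,\left(-1 + 4\right) \left(6 + 2\right) \right)} = 464 \cdot \frac{1}{2} \cdot 2 = 464 \cdot 1 = 464$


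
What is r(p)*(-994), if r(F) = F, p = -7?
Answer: 6958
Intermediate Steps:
r(p)*(-994) = -7*(-994) = 6958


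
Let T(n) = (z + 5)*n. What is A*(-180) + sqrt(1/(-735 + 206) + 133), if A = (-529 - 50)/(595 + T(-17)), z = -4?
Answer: 52110/289 + 2*sqrt(17589)/23 ≈ 191.84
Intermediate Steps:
T(n) = n (T(n) = (-4 + 5)*n = 1*n = n)
A = -579/578 (A = (-529 - 50)/(595 - 17) = -579/578 ≈ -1.0017)
A*(-180) + sqrt(1/(-735 + 206) + 133) = -579/578*(-180) + sqrt(1/(-735 + 206) + 133) = 52110/289 + sqrt(1/(-529) + 133) = 52110/289 + sqrt(-1/529 + 133) = 52110/289 + sqrt(70356/529) = 52110/289 + 2*sqrt(17589)/23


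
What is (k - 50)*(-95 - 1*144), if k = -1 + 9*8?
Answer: -5019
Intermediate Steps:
k = 71 (k = -1 + 72 = 71)
(k - 50)*(-95 - 1*144) = (71 - 50)*(-95 - 1*144) = 21*(-95 - 144) = 21*(-239) = -5019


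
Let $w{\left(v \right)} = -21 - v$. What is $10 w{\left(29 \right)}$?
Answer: $-500$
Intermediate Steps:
$10 w{\left(29 \right)} = 10 \left(-21 - 29\right) = 10 \left(-50\right) = -500$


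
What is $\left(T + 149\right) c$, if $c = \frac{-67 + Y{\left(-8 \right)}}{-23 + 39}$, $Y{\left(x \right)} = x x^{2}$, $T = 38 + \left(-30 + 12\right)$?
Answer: $- \frac{97851}{16} \approx -6115.7$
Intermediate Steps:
$T = 20$ ($T = 38 - 18 = 20$)
$Y{\left(x \right)} = x^{3}$
$c = - \frac{579}{16}$ ($c = \frac{-67 + \left(-8\right)^{3}}{-23 + 39} = \frac{-67 - 512}{16} = \left(-579\right) \frac{1}{16} = - \frac{579}{16} \approx -36.188$)
$\left(T + 149\right) c = \left(20 + 149\right) \left(- \frac{579}{16}\right) = 169 \left(- \frac{579}{16}\right) = - \frac{97851}{16}$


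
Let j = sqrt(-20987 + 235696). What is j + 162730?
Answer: 162730 + sqrt(214709) ≈ 1.6319e+5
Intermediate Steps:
j = sqrt(214709) ≈ 463.37
j + 162730 = sqrt(214709) + 162730 = 162730 + sqrt(214709)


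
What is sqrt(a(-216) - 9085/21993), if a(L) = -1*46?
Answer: I*sqrt(22449640659)/21993 ≈ 6.8127*I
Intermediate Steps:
a(L) = -46
sqrt(a(-216) - 9085/21993) = sqrt(-46 - 9085/21993) = sqrt(-1020763/21993) = I*sqrt(22449640659)/21993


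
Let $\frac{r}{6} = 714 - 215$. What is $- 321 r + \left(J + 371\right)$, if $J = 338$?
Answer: $-960365$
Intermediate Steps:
$r = 2994$ ($r = 6 \left(714 - 215\right) = 6 \cdot 499 = 2994$)
$- 321 r + \left(J + 371\right) = \left(-321\right) 2994 + \left(338 + 371\right) = -961074 + 709 = -960365$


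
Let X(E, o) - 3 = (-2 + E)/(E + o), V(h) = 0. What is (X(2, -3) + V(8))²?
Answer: 9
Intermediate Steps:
X(E, o) = 3 + (-2 + E)/(E + o)
(X(2, -3) + V(8))² = ((-2 + 3*(-3) + 4*2)/(2 - 3) + 0)² = ((-2 - 9 + 8)/(-1) + 0)² = (-1*(-3) + 0)² = (3 + 0)² = 3² = 9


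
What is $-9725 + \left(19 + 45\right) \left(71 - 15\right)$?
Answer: $-6141$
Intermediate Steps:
$-9725 + \left(19 + 45\right) \left(71 - 15\right) = -9725 + 64 \cdot 56 = -9725 + 3584 = -6141$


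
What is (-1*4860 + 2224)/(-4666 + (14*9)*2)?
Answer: 1318/2207 ≈ 0.59719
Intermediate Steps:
(-1*4860 + 2224)/(-4666 + (14*9)*2) = (-4860 + 2224)/(-4666 + 126*2) = -2636/(-4666 + 252) = -2636/(-4414) = -2636*(-1/4414) = 1318/2207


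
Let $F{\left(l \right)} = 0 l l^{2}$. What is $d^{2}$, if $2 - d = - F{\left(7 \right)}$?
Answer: $4$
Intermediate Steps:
$F{\left(l \right)} = 0$ ($F{\left(l \right)} = 0 l^{2} = 0$)
$d = 2$ ($d = 2 - \left(-1\right) 0 = 2 - 0 = 2 + 0 = 2$)
$d^{2} = 2^{2} = 4$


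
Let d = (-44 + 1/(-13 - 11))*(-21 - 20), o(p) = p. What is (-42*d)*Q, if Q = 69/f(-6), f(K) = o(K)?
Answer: 6977257/8 ≈ 8.7216e+5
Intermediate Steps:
f(K) = K
Q = -23/2 (Q = 69/(-6) = 69*(-1/6) = -23/2 ≈ -11.500)
d = 43337/24 (d = (-44 + 1/(-24))*(-41) = (-44 - 1/24)*(-41) = -1057/24*(-41) = 43337/24 ≈ 1805.7)
(-42*d)*Q = -42*43337/24*(-23/2) = -303359/4*(-23/2) = 6977257/8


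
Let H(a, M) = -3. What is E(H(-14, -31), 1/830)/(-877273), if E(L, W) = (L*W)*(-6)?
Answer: -9/364068295 ≈ -2.4721e-8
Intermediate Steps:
E(L, W) = -6*L*W
E(H(-14, -31), 1/830)/(-877273) = -6*(-3)/830/(-877273) = -6*(-3)*1/830*(-1/877273) = (9/415)*(-1/877273) = -9/364068295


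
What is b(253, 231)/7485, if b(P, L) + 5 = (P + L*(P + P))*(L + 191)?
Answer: 16477551/2495 ≈ 6604.2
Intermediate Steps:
b(P, L) = -5 + (191 + L)*(P + 2*L*P) (b(P, L) = -5 + (P + L*(P + P))*(L + 191) = -5 + (P + L*(2*P))*(191 + L) = -5 + (P + 2*L*P)*(191 + L) = -5 + (191 + L)*(P + 2*L*P))
b(253, 231)/7485 = (-5 + 191*253 + 2*253*231**2 + 383*231*253)/7485 = (-5 + 48323 + 2*253*53361 + 22383669)*(1/7485) = (-5 + 48323 + 27000666 + 22383669)*(1/7485) = 49432653*(1/7485) = 16477551/2495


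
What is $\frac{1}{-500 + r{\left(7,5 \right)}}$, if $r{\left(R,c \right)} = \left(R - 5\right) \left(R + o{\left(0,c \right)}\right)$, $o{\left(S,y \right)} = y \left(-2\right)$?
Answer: $- \frac{1}{506} \approx -0.0019763$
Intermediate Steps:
$o{\left(S,y \right)} = - 2 y$
$r{\left(R,c \right)} = \left(-5 + R\right) \left(R - 2 c\right)$ ($r{\left(R,c \right)} = \left(R - 5\right) \left(R - 2 c\right) = \left(-5 + R\right) \left(R - 2 c\right)$)
$\frac{1}{-500 + r{\left(7,5 \right)}} = \frac{1}{-500 + \left(7^{2} - 35 + 10 \cdot 5 - 14 \cdot 5\right)} = \frac{1}{-500 + \left(49 - 35 + 50 - 70\right)} = \frac{1}{-500 - 6} = \frac{1}{-506} = - \frac{1}{506}$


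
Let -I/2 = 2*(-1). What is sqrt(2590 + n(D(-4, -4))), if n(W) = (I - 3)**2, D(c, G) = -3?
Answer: sqrt(2591) ≈ 50.902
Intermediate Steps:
I = 4 (I = -4*(-1) = -2*(-2) = 4)
n(W) = 1 (n(W) = (4 - 3)**2 = 1**2 = 1)
sqrt(2590 + n(D(-4, -4))) = sqrt(2590 + 1) = sqrt(2591)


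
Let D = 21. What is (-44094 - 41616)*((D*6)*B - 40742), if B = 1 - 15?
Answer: 3643189260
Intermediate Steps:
B = -14
(-44094 - 41616)*((D*6)*B - 40742) = (-44094 - 41616)*((21*6)*(-14) - 40742) = -85710*(126*(-14) - 40742) = -85710*(-1764 - 40742) = -85710*(-42506) = 3643189260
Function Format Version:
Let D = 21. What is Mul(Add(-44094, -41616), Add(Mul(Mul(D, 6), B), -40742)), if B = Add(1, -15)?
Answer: 3643189260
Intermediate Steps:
B = -14
Mul(Add(-44094, -41616), Add(Mul(Mul(D, 6), B), -40742)) = Mul(Add(-44094, -41616), Add(Mul(Mul(21, 6), -14), -40742)) = Mul(-85710, Add(Mul(126, -14), -40742)) = Mul(-85710, Add(-1764, -40742)) = Mul(-85710, -42506) = 3643189260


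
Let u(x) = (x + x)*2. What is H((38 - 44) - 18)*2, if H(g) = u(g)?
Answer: -192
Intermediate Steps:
u(x) = 4*x (u(x) = (2*x)*2 = 4*x)
H(g) = 4*g
H((38 - 44) - 18)*2 = (4*((38 - 44) - 18))*2 = (4*(-6 - 18))*2 = (4*(-24))*2 = -96*2 = -192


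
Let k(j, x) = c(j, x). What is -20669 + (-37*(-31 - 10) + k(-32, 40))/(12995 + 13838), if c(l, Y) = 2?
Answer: -554609758/26833 ≈ -20669.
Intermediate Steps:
k(j, x) = 2
-20669 + (-37*(-31 - 10) + k(-32, 40))/(12995 + 13838) = -20669 + (-37*(-31 - 10) + 2)/(12995 + 13838) = -20669 + (-37*(-41) + 2)/26833 = -20669 + (1517 + 2)*(1/26833) = -20669 + 1519*(1/26833) = -20669 + 1519/26833 = -554609758/26833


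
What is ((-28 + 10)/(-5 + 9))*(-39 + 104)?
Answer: -585/2 ≈ -292.50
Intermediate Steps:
((-28 + 10)/(-5 + 9))*(-39 + 104) = -18/4*65 = -18*¼*65 = -9/2*65 = -585/2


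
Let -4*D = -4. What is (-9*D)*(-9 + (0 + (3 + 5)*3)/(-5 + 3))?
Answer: 189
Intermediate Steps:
D = 1 (D = -1/4*(-4) = 1)
(-9*D)*(-9 + (0 + (3 + 5)*3)/(-5 + 3)) = (-9*1)*(-9 + (0 + (3 + 5)*3)/(-5 + 3)) = -9*(-9 + (0 + 8*3)/(-2)) = -9*(-9 + (0 + 24)*(-1/2)) = -9*(-9 + 24*(-1/2)) = -9*(-9 - 12) = -9*(-21) = 189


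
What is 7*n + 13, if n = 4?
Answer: 41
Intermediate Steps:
7*n + 13 = 7*4 + 13 = 28 + 13 = 41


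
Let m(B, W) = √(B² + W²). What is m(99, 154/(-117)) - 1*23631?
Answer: -23631 + 11*√1109005/117 ≈ -23532.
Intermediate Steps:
m(99, 154/(-117)) - 1*23631 = √(99² + (154/(-117))²) - 1*23631 = √(9801 + (154*(-1/117))²) - 23631 = √(9801 + (-154/117)²) - 23631 = √(9801 + 23716/13689) - 23631 = √(134189605/13689) - 23631 = 11*√1109005/117 - 23631 = -23631 + 11*√1109005/117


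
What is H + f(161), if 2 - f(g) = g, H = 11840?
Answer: 11681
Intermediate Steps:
f(g) = 2 - g
H + f(161) = 11840 + (2 - 1*161) = 11840 + (2 - 161) = 11840 - 159 = 11681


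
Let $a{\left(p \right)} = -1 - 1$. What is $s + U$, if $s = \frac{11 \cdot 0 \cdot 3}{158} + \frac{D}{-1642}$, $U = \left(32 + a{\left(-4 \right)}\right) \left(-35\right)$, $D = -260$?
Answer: $- \frac{861920}{821} \approx -1049.8$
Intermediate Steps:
$a{\left(p \right)} = -2$
$U = -1050$ ($U = \left(32 - 2\right) \left(-35\right) = 30 \left(-35\right) = -1050$)
$s = \frac{130}{821}$ ($s = \frac{11 \cdot 0 \cdot 3}{158} - \frac{260}{-1642} = 0 \cdot 3 \cdot \frac{1}{158} - - \frac{130}{821} = 0 \cdot \frac{1}{158} + \frac{130}{821} = 0 + \frac{130}{821} = \frac{130}{821} \approx 0.15834$)
$s + U = \frac{130}{821} - 1050 = - \frac{861920}{821}$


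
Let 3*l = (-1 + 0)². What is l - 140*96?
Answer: -40319/3 ≈ -13440.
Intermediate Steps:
l = ⅓ (l = (-1 + 0)²/3 = (⅓)*(-1)² = (⅓)*1 = ⅓ ≈ 0.33333)
l - 140*96 = ⅓ - 140*96 = ⅓ - 13440 = -40319/3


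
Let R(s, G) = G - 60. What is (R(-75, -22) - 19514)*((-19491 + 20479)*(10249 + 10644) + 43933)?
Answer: -405367108332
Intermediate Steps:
R(s, G) = -60 + G
(R(-75, -22) - 19514)*((-19491 + 20479)*(10249 + 10644) + 43933) = ((-60 - 22) - 19514)*((-19491 + 20479)*(10249 + 10644) + 43933) = (-82 - 19514)*(988*20893 + 43933) = -19596*(20642284 + 43933) = -19596*20686217 = -405367108332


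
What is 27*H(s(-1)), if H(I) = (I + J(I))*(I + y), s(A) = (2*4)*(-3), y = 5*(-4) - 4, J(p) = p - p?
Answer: 31104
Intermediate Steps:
J(p) = 0
y = -24 (y = -20 - 4 = -24)
s(A) = -24 (s(A) = 8*(-3) = -24)
H(I) = I*(-24 + I) (H(I) = (I + 0)*(I - 24) = I*(-24 + I))
27*H(s(-1)) = 27*(-24*(-24 - 24)) = 27*(-24*(-48)) = 27*1152 = 31104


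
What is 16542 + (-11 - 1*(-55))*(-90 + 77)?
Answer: 15970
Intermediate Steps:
16542 + (-11 - 1*(-55))*(-90 + 77) = 16542 + (-11 + 55)*(-13) = 16542 + 44*(-13) = 16542 - 572 = 15970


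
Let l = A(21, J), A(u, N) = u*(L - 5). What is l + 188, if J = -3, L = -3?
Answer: 20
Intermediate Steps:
A(u, N) = -8*u (A(u, N) = u*(-3 - 5) = u*(-8) = -8*u)
l = -168 (l = -8*21 = -168)
l + 188 = -168 + 188 = 20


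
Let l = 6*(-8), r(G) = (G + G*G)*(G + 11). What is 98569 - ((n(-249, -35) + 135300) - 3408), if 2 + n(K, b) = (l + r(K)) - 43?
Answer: 14663746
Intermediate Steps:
r(G) = (11 + G)*(G + G**2) (r(G) = (G + G**2)*(11 + G) = (11 + G)*(G + G**2))
l = -48
n(K, b) = -93 + K*(11 + K**2 + 12*K) (n(K, b) = -2 + ((-48 + K*(11 + K**2 + 12*K)) - 43) = -2 + (-91 + K*(11 + K**2 + 12*K)) = -93 + K*(11 + K**2 + 12*K))
98569 - ((n(-249, -35) + 135300) - 3408) = 98569 - (((-93 - 249*(11 + (-249)**2 + 12*(-249))) + 135300) - 3408) = 98569 - (((-93 - 249*(11 + 62001 - 2988)) + 135300) - 3408) = 98569 - (((-93 - 249*59024) + 135300) - 3408) = 98569 - (((-93 - 14696976) + 135300) - 3408) = 98569 - ((-14697069 + 135300) - 3408) = 98569 - (-14561769 - 3408) = 98569 - 1*(-14565177) = 98569 + 14565177 = 14663746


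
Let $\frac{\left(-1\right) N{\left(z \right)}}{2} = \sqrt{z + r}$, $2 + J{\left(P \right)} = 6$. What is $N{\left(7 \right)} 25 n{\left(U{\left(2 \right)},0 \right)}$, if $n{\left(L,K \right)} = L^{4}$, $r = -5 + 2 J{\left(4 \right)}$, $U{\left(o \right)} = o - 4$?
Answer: $- 800 \sqrt{10} \approx -2529.8$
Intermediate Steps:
$U{\left(o \right)} = -4 + o$
$J{\left(P \right)} = 4$ ($J{\left(P \right)} = -2 + 6 = 4$)
$r = 3$ ($r = -5 + 2 \cdot 4 = -5 + 8 = 3$)
$N{\left(z \right)} = - 2 \sqrt{3 + z}$ ($N{\left(z \right)} = - 2 \sqrt{z + 3} = - 2 \sqrt{3 + z}$)
$N{\left(7 \right)} 25 n{\left(U{\left(2 \right)},0 \right)} = - 2 \sqrt{3 + 7} \cdot 25 \left(-4 + 2\right)^{4} = - 2 \sqrt{10} \cdot 25 \left(-2\right)^{4} = - 50 \sqrt{10} \cdot 16 = - 800 \sqrt{10}$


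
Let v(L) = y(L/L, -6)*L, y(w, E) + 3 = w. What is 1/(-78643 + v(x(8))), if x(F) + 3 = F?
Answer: -1/78653 ≈ -1.2714e-5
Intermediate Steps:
y(w, E) = -3 + w
x(F) = -3 + F
v(L) = -2*L (v(L) = (-3 + L/L)*L = (-3 + 1)*L = -2*L)
1/(-78643 + v(x(8))) = 1/(-78643 - 2*(-3 + 8)) = 1/(-78643 - 2*5) = 1/(-78643 - 10) = 1/(-78653) = -1/78653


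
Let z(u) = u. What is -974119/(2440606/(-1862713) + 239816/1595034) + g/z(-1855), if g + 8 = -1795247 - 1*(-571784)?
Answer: 2686474705673122828603/3196295934985790 ≈ 8.4050e+5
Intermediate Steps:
g = -1223471 (g = -8 + (-1795247 - 1*(-571784)) = -8 + (-1795247 + 571784) = -8 - 1223463 = -1223471)
-974119/(2440606/(-1862713) + 239816/1595034) + g/z(-1855) = -974119/(2440606/(-1862713) + 239816/1595034) - 1223471/(-1855) = -974119/(2440606*(-1/1862713) + 239816*(1/1595034)) - 1223471*(-1/1855) = -974119/(-2440606/1862713 + 119908/797517) + 1223471/1855 = -974119/(-1723070584898/1485545283621) + 1223471/1855 = -974119*(-1485545283621/1723070584898) + 1223471/1855 = 1447097886135604899/1723070584898 + 1223471/1855 = 2686474705673122828603/3196295934985790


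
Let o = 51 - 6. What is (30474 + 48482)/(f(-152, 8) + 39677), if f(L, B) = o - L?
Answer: 39478/19937 ≈ 1.9801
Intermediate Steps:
o = 45
f(L, B) = 45 - L
(30474 + 48482)/(f(-152, 8) + 39677) = (30474 + 48482)/((45 - 1*(-152)) + 39677) = 78956/((45 + 152) + 39677) = 78956/(197 + 39677) = 78956/39874 = 78956*(1/39874) = 39478/19937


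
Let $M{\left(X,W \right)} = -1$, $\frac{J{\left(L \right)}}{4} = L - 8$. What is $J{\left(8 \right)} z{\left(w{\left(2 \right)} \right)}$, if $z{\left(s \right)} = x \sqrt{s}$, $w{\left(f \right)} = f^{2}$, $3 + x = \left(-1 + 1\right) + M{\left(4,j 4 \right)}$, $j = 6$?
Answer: $0$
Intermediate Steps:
$J{\left(L \right)} = -32 + 4 L$ ($J{\left(L \right)} = 4 \left(L - 8\right) = 4 \left(-8 + L\right) = -32 + 4 L$)
$x = -4$ ($x = -3 + \left(\left(-1 + 1\right) - 1\right) = -3 + \left(0 - 1\right) = -3 - 1 = -4$)
$z{\left(s \right)} = - 4 \sqrt{s}$
$J{\left(8 \right)} z{\left(w{\left(2 \right)} \right)} = \left(-32 + 4 \cdot 8\right) \left(- 4 \sqrt{2^{2}}\right) = \left(-32 + 32\right) \left(- 4 \sqrt{4}\right) = 0 \left(\left(-4\right) 2\right) = 0 \left(-8\right) = 0$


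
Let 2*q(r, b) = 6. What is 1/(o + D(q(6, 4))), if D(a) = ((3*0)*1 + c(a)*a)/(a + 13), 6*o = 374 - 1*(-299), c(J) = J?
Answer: 48/5411 ≈ 0.0088708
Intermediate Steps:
q(r, b) = 3 (q(r, b) = (1/2)*6 = 3)
o = 673/6 (o = (374 - 1*(-299))/6 = (374 + 299)/6 = (1/6)*673 = 673/6 ≈ 112.17)
D(a) = a**2/(13 + a) (D(a) = ((3*0)*1 + a*a)/(a + 13) = (0*1 + a**2)/(13 + a) = (0 + a**2)/(13 + a) = a**2/(13 + a))
1/(o + D(q(6, 4))) = 1/(673/6 + 3**2/(13 + 3)) = 1/(673/6 + 9/16) = 1/(5411/48) = 48/5411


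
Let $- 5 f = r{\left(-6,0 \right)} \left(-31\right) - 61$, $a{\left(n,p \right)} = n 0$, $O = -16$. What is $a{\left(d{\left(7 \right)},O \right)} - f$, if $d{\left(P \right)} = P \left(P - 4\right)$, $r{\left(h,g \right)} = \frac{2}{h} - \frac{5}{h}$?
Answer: $- \frac{153}{10} \approx -15.3$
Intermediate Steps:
$r{\left(h,g \right)} = - \frac{3}{h}$
$d{\left(P \right)} = P \left(-4 + P\right)$
$a{\left(n,p \right)} = 0$
$f = \frac{153}{10}$ ($f = - \frac{- \frac{3}{-6} \left(-31\right) - 61}{5} = - \frac{\left(-3\right) \left(- \frac{1}{6}\right) \left(-31\right) - 61}{5} = - \frac{\frac{1}{2} \left(-31\right) - 61}{5} = - \frac{- \frac{31}{2} - 61}{5} = \left(- \frac{1}{5}\right) \left(- \frac{153}{2}\right) = \frac{153}{10} \approx 15.3$)
$a{\left(d{\left(7 \right)},O \right)} - f = 0 - \frac{153}{10} = - \frac{153}{10}$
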